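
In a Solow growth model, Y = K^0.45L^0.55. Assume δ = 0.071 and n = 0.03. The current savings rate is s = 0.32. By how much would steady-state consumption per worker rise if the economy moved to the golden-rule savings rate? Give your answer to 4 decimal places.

Δc ≈ 0.1206

Break-even investment rate: n + δ = 0.03 + 0.071 = 0.101.
Current steady state (s = 0.32): k* = (0.32/0.101)^(1/0.55) ≈ 8.1395, y* = 8.1395^0.45 ≈ 2.5690, c* = (1−0.32)·2.5690 ≈ 1.7469.
At the golden rule the marginal product of capital equals n+δ: 0.45·k^(0.45−1) = 0.101. Solving, k_gold = (0.45/0.101)^(1/0.55) ≈ 15.1287.
y_gold = 15.1287^0.45 ≈ 3.3956, c_gold = y_gold − 0.101·k_gold ≈ 1.8676.
Gain: Δc = 1.8676 − 1.7469 ≈ 0.1206.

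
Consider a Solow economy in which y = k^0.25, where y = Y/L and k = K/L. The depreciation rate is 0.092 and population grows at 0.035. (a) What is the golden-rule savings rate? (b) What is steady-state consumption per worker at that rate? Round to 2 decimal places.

The effective depreciation rate is n + δ = 0.035 + 0.092 = 0.127.
For Cobb-Douglas, s_gold equals capital's share: s_gold = 0.25.
Golden rule sets MPK = n+δ: 0.25·k^(0.25−1) = 0.127, so k_gold = (0.25/0.127)^(1/0.75) ≈ 2.4671.
y_gold = 2.4671^0.25 ≈ 1.2533; c_gold = (1−0.25)·y_gold ≈ 0.9400.

(a) s_gold = 0.25; (b) c_gold ≈ 0.94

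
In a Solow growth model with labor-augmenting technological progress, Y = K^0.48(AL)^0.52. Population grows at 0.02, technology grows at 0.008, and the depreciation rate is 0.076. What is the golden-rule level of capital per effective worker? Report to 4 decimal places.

k_gold ≈ 18.9375

n + g + δ = 0.02 + 0.008 + 0.076 = 0.104.
At the golden rule the marginal product of capital equals n+g+δ: 0.48·k^(0.48−1) = 0.104. Solving, k_gold = (0.48/0.104)^(1/0.52) ≈ 18.9375.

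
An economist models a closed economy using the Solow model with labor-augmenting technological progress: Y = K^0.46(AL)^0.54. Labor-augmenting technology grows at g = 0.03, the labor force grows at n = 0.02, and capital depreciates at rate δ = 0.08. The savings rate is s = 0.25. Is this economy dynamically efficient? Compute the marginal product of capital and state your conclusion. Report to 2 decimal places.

dynamically efficient; MPK ≈ 0.24

The effective depreciation rate is n + g + δ = 0.02 + 0.03 + 0.08 = 0.13.
Steady-state k*: s·k^0.46 = 0.13·k gives k* = (0.25/0.13)^(1/0.54) ≈ 3.3568.
MPK = 0.46·3.3568^(-0.54) ≈ 0.2392.
MPK > n+g+δ = 0.13, so the economy is dynamically efficient (under-saving).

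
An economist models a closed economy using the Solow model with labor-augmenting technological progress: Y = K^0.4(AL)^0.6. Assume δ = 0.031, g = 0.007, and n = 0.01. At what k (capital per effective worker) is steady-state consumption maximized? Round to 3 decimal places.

k_gold ≈ 34.253

n + g + δ = 0.01 + 0.007 + 0.031 = 0.048.
Maximizing c = f(k) − (n+g+δ)·k gives f'(k) = n+g+δ, i.e. 0.4·k^(0.4−1) = 0.048, so k_gold = (0.4/0.048)^(1/0.6) ≈ 34.2529.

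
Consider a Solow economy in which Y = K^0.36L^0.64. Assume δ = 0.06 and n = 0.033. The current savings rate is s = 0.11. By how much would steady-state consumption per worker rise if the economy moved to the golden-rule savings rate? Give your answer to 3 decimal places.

Break-even investment rate: n + δ = 0.033 + 0.06 = 0.093.
Current steady state (s = 0.11): k* = (0.11/0.093)^(1/0.64) ≈ 1.2999, y* = 1.2999^0.36 ≈ 1.0990, c* = (1−0.11)·1.0990 ≈ 0.9781.
At the golden rule the marginal product of capital equals n+δ: 0.36·k^(0.36−1) = 0.093. Solving, k_gold = (0.36/0.093)^(1/0.64) ≈ 8.2883.
y_gold = 8.2883^0.36 ≈ 2.1412, c_gold = y_gold − 0.093·k_gold ≈ 1.3703.
Gain: Δc = 1.3703 − 0.9781 ≈ 0.3922.

Δc ≈ 0.392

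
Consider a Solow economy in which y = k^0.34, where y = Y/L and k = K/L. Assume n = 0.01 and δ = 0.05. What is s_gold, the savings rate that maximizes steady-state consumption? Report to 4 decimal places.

Break-even investment rate: n + δ = 0.01 + 0.05 = 0.06.
At the golden rule MPK = n+δ, and in any Cobb-Douglas steady state s = (n+δ)·k/y = MPK·k/y = capital's share 0.34.

s_gold = 0.3400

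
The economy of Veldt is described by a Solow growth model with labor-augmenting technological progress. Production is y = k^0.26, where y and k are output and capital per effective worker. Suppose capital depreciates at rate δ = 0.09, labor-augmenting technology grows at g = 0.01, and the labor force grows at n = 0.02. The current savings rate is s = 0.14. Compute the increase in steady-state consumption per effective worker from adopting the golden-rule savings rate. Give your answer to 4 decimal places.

Δc ≈ 0.0631

Break-even investment rate: n + g + δ = 0.02 + 0.01 + 0.09 = 0.12.
Current steady state (s = 0.14): k* = (0.14/0.12)^(1/0.74) ≈ 1.2316, y* = 1.2316^0.26 ≈ 1.0557, c* = (1−0.14)·1.0557 ≈ 0.9079.
Setting f'(k) = n+g+δ gives 0.26·k^(0.26−1) = 0.12, hence k_gold = (0.26/0.12)^(1/0.74) ≈ 2.8430.
y_gold = 2.8430^0.26 ≈ 1.3121, c_gold = y_gold − 0.12·k_gold ≈ 0.9710.
Gain: Δc = 0.9710 − 0.9079 ≈ 0.0631.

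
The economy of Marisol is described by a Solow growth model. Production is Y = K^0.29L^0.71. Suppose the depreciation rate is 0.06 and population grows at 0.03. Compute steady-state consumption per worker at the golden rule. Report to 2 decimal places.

c_gold ≈ 1.15

n + δ = 0.03 + 0.06 = 0.09.
Setting f'(k) = n+δ gives 0.29·k^(0.29−1) = 0.09, hence k_gold = (0.29/0.09)^(1/0.71) ≈ 5.1965.
y_gold = 5.1965^0.29 ≈ 1.6127.
c_gold = y_gold − (n+δ)·k_gold = 1.6127 − 0.09·5.1965 ≈ 1.1450.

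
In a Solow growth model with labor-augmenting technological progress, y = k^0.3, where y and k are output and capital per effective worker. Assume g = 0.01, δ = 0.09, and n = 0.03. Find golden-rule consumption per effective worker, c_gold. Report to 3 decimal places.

c_gold ≈ 1.002

The effective depreciation rate is n + g + δ = 0.03 + 0.01 + 0.09 = 0.13.
At the golden rule the marginal product of capital equals n+g+δ: 0.3·k^(0.3−1) = 0.13. Solving, k_gold = (0.3/0.13)^(1/0.7) ≈ 3.3024.
y_gold = 3.3024^0.3 ≈ 1.4310.
c_gold = y_gold − (n+g+δ)·k_gold = 1.4310 − 0.13·3.3024 ≈ 1.0017.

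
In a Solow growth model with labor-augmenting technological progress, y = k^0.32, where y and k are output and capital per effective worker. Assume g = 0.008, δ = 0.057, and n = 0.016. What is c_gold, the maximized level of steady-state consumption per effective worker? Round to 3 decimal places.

c_gold ≈ 1.298

The effective depreciation rate is n + g + δ = 0.016 + 0.008 + 0.057 = 0.081.
At the golden rule the marginal product of capital equals n+g+δ: 0.32·k^(0.32−1) = 0.081. Solving, k_gold = (0.32/0.081)^(1/0.68) ≈ 7.5413.
y_gold = 7.5413^0.32 ≈ 1.9089.
c_gold = y_gold − (n+g+δ)·k_gold = 1.9089 − 0.081·7.5413 ≈ 1.2981.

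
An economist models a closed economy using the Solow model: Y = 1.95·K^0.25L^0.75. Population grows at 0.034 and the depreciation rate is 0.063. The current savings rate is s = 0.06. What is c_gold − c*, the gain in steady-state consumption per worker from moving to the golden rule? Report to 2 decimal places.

Δc ≈ 0.55

Capital per worker breaks even when investment replaces (n + δ)·k; here n + δ = 0.097.
Current steady state (s = 0.06): k* = (0.06·1.95/0.097)^(1/0.75) ≈ 1.2840, y* = 1.95·1.2840^0.25 ≈ 2.0757, c* = (1−0.06)·2.0757 ≈ 1.9512.
Golden rule sets MPK = n+δ: 0.25·1.95·k^(0.25−1) = 0.097, so k_gold = (0.25·1.95/0.097)^(1/0.75) ≈ 8.6087.
y_gold = 1.95·8.6087^0.25 ≈ 3.3402, c_gold = y_gold − 0.097·k_gold ≈ 2.5051.
Gain: Δc = 2.5051 − 1.9512 ≈ 0.5539.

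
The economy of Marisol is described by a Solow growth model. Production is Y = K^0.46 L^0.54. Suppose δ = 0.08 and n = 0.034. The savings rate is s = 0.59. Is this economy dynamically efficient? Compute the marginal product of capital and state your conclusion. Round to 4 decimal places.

dynamically inefficient; MPK ≈ 0.0889

The effective depreciation rate is n + δ = 0.034 + 0.08 = 0.114.
Steady-state k*: s·k^0.46 = 0.114·k gives k* = (0.59/0.114)^(1/0.54) ≈ 20.9954.
MPK = 0.46·20.9954^(-0.54) ≈ 0.0889.
MPK < n+δ = 0.114, so the economy is dynamically inefficient (over-saving).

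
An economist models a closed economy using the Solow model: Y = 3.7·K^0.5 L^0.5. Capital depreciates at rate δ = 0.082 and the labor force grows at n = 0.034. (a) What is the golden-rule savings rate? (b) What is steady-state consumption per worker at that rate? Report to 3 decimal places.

(a) s_gold = 0.500; (b) c_gold ≈ 29.504

n + δ = 0.034 + 0.082 = 0.116.
For Cobb-Douglas, s_gold equals capital's share: s_gold = 0.5.
Setting f'(k) = n+δ gives 0.5·3.7·k^(0.5−1) = 0.116, hence k_gold = (0.5·3.7/0.116)^(1/0.5) ≈ 254.3475.
y_gold = 3.7·254.3475^0.5 ≈ 59.0086; c_gold = (1−0.5)·y_gold ≈ 29.5043.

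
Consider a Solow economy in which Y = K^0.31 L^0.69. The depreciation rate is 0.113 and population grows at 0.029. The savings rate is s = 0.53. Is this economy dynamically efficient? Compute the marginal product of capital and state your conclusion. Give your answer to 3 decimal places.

dynamically inefficient; MPK ≈ 0.083

Capital per worker breaks even when investment replaces (n + δ)·k; here n + δ = 0.142.
Steady-state k*: s·k^0.31 = 0.142·k gives k* = (0.53/0.142)^(1/0.69) ≈ 6.7448.
MPK = 0.31·6.7448^(-0.69) ≈ 0.0831.
MPK < n+δ = 0.142, so the economy is dynamically inefficient (over-saving).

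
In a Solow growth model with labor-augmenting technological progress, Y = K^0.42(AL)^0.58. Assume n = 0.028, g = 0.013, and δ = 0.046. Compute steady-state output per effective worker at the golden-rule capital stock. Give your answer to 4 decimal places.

Capital per effective worker breaks even when investment replaces (n + g + δ)·k; here n + g + δ = 0.087.
Setting f'(k) = n+g+δ gives 0.42·k^(0.42−1) = 0.087, hence k_gold = (0.42/0.087)^(1/0.58) ≈ 15.0954.
Output: y_gold = k_gold^0.42 = 15.0954^0.42 ≈ 3.1269.

y_gold ≈ 3.1269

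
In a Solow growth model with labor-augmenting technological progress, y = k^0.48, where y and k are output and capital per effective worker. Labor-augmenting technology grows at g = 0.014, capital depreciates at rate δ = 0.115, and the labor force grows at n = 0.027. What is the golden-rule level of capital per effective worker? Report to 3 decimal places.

k_gold ≈ 8.683

n + g + δ = 0.027 + 0.014 + 0.115 = 0.156.
At the golden rule the marginal product of capital equals n+g+δ: 0.48·k^(0.48−1) = 0.156. Solving, k_gold = (0.48/0.156)^(1/0.52) ≈ 8.6833.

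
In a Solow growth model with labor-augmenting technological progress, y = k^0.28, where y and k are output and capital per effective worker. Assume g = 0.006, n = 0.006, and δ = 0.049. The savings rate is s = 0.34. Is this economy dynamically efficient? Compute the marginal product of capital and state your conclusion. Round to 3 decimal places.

Capital per effective worker breaks even when investment replaces (n + g + δ)·k; here n + g + δ = 0.061.
Steady-state k*: s·k^0.28 = 0.061·k gives k* = (0.34/0.061)^(1/0.72) ≈ 10.8722.
MPK = 0.28·10.8722^(-0.72) ≈ 0.0502.
MPK < n+g+δ = 0.061, so the economy is dynamically inefficient (over-saving).

dynamically inefficient; MPK ≈ 0.050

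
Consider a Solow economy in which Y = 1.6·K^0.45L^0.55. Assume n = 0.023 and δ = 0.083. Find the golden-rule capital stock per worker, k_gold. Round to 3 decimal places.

Capital per worker breaks even when investment replaces (n + δ)·k; here n + δ = 0.106.
Setting f'(k) = n+δ gives 0.45·1.6·k^(0.45−1) = 0.106, hence k_gold = (0.45·1.6/0.106)^(1/0.55) ≈ 32.5668.

k_gold ≈ 32.567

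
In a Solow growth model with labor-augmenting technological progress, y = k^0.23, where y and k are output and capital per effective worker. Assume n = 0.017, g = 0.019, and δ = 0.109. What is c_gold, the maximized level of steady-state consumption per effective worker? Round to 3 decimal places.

c_gold ≈ 0.884

The effective depreciation rate is n + g + δ = 0.017 + 0.019 + 0.109 = 0.145.
Setting f'(k) = n+g+δ gives 0.23·k^(0.23−1) = 0.145, hence k_gold = (0.23/0.145)^(1/0.77) ≈ 1.8206.
y_gold = 1.8206^0.23 ≈ 1.1478.
c_gold = y_gold − (n+g+δ)·k_gold = 1.1478 − 0.145·1.8206 ≈ 0.8838.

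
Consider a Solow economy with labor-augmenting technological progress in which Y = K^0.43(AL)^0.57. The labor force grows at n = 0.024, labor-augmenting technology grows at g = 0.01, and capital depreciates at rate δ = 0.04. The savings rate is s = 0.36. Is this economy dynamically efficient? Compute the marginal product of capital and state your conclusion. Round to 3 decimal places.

The effective depreciation rate is n + g + δ = 0.024 + 0.01 + 0.04 = 0.074.
Steady-state k*: s·k^0.43 = 0.074·k gives k* = (0.36/0.074)^(1/0.57) ≈ 16.0468.
MPK = 0.43·16.0468^(-0.57) ≈ 0.0884.
MPK > n+g+δ = 0.074, so the economy is dynamically efficient (under-saving).

dynamically efficient; MPK ≈ 0.088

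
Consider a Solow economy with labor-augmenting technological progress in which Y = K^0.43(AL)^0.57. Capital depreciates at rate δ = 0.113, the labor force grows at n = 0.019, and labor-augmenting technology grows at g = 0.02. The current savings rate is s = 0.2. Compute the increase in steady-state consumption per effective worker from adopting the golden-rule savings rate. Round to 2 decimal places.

Δc ≈ 0.27

Capital per effective worker breaks even when investment replaces (n + g + δ)·k; here n + g + δ = 0.152.
Current steady state (s = 0.2): k* = (0.2/0.152)^(1/0.57) ≈ 1.6184, y* = 1.6184^0.43 ≈ 1.2300, c* = (1−0.2)·1.2300 ≈ 0.9840.
Maximizing c = f(k) − (n+g+δ)·k gives f'(k) = n+g+δ, i.e. 0.43·k^(0.43−1) = 0.152, so k_gold = (0.43/0.152)^(1/0.57) ≈ 6.1990.
y_gold = 6.1990^0.43 ≈ 2.1913, c_gold = y_gold − 0.152·k_gold ≈ 1.2490.
Gain: Δc = 1.2490 − 0.9840 ≈ 0.2650.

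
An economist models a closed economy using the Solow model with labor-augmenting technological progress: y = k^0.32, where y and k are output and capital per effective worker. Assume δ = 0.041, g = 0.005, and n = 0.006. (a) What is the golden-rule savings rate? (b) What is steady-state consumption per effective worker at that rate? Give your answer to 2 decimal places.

n + g + δ = 0.006 + 0.005 + 0.041 = 0.052.
For Cobb-Douglas, s_gold equals capital's share: s_gold = 0.32.
At the golden rule the marginal product of capital equals n+g+δ: 0.32·k^(0.32−1) = 0.052. Solving, k_gold = (0.32/0.052)^(1/0.68) ≈ 14.4714.
y_gold = 14.4714^0.32 ≈ 2.3516; c_gold = (1−0.32)·y_gold ≈ 1.5991.

(a) s_gold = 0.32; (b) c_gold ≈ 1.60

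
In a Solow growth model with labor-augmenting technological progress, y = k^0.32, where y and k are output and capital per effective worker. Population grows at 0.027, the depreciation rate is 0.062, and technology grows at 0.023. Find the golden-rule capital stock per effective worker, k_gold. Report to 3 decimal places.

Break-even investment rate: n + g + δ = 0.027 + 0.023 + 0.062 = 0.112.
Setting f'(k) = n+g+δ gives 0.32·k^(0.32−1) = 0.112, hence k_gold = (0.32/0.112)^(1/0.68) ≈ 4.6826.

k_gold ≈ 4.683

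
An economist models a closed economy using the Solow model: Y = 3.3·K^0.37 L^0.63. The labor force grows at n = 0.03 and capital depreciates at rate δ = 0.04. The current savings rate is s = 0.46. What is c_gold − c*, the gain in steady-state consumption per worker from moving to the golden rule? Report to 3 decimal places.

Break-even investment rate: n + δ = 0.03 + 0.04 = 0.07.
Current steady state (s = 0.46): k* = (0.46·3.3/0.07)^(1/0.63) ≈ 132.1024, y* = 3.3·132.1024^0.37 ≈ 20.1025, c* = (1−0.46)·20.1025 ≈ 10.8554.
Setting f'(k) = n+δ gives 0.37·3.3·k^(0.37−1) = 0.07, hence k_gold = (0.37·3.3/0.07)^(1/0.63) ≈ 93.5022.
y_gold = 3.3·93.5022^0.37 ≈ 17.6896, c_gold = y_gold − 0.07·k_gold ≈ 11.1444.
Gain: Δc = 11.1444 − 10.8554 ≈ 0.2891.

Δc ≈ 0.289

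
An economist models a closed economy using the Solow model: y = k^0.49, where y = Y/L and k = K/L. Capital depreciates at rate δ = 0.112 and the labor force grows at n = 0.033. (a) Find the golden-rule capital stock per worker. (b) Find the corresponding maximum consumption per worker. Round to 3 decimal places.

The effective depreciation rate is n + δ = 0.033 + 0.112 = 0.145.
Setting f'(k) = n+δ gives 0.49·k^(0.49−1) = 0.145, hence k_gold = (0.49/0.145)^(1/0.51) ≈ 10.8872.
y_gold = 10.8872^0.49 ≈ 3.2217; c_gold = y_gold − 0.145·k_gold ≈ 1.6431.

(a) k_gold ≈ 10.887; (b) c_gold ≈ 1.643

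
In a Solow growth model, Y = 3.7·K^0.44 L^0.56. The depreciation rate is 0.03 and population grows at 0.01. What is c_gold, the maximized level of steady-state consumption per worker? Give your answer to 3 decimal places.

Capital per worker breaks even when investment replaces (n + δ)·k; here n + δ = 0.04.
At the golden rule the marginal product of capital equals n+δ: 0.44·3.7·k^(0.44−1) = 0.04. Solving, k_gold = (0.44·3.7/0.04)^(1/0.56) ≈ 748.6447.
y_gold = 3.7·748.6447^0.44 ≈ 68.0586.
c_gold = y_gold − (n+δ)·k_gold = 68.0586 − 0.04·748.6447 ≈ 38.1128.

c_gold ≈ 38.113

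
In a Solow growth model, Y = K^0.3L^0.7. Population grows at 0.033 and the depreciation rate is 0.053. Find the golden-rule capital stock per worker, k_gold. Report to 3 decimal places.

n + δ = 0.033 + 0.053 = 0.086.
Golden rule sets MPK = n+δ: 0.3·k^(0.3−1) = 0.086, so k_gold = (0.3/0.086)^(1/0.7) ≈ 5.9590.

k_gold ≈ 5.959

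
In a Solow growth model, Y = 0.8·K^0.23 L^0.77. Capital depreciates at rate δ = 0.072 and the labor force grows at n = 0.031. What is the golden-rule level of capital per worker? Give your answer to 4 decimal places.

Capital per worker breaks even when investment replaces (n + δ)·k; here n + δ = 0.103.
Maximizing c = f(k) − (n+δ)·k gives f'(k) = n+δ, i.e. 0.23·0.8·k^(0.23−1) = 0.103, so k_gold = (0.23·0.8/0.103)^(1/0.77) ≈ 2.1245.

k_gold ≈ 2.1245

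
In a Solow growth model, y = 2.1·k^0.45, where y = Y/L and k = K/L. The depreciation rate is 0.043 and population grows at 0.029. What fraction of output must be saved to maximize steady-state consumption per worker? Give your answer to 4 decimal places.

Break-even investment rate: n + δ = 0.029 + 0.043 = 0.072.
At the golden rule MPK = n+δ, and in any Cobb-Douglas steady state s = (n+δ)·k/y = MPK·k/y = capital's share 0.45.

s_gold = 0.4500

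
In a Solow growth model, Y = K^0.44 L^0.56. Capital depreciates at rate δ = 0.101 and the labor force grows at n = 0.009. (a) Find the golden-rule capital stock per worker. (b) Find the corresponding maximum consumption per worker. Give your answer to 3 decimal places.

(a) k_gold ≈ 11.888; (b) c_gold ≈ 1.664

Break-even investment rate: n + δ = 0.009 + 0.101 = 0.11.
Maximizing c = f(k) − (n+δ)·k gives f'(k) = n+δ, i.e. 0.44·k^(0.44−1) = 0.11, so k_gold = (0.44/0.11)^(1/0.56) ≈ 11.8880.
y_gold = 11.8880^0.44 ≈ 2.9720; c_gold = y_gold − 0.11·k_gold ≈ 1.6643.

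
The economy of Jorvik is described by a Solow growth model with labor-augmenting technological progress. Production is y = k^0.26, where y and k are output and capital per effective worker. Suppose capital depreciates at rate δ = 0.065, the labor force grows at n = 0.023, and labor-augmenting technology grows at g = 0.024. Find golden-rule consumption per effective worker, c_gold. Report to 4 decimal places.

The effective depreciation rate is n + g + δ = 0.023 + 0.024 + 0.065 = 0.112.
Maximizing c = f(k) − (n+g+δ)·k gives f'(k) = n+g+δ, i.e. 0.26·k^(0.26−1) = 0.112, so k_gold = (0.26/0.112)^(1/0.74) ≈ 3.1208.
y_gold = 3.1208^0.26 ≈ 1.3443.
c_gold = y_gold − (n+g+δ)·k_gold = 1.3443 − 0.112·3.1208 ≈ 0.9948.

c_gold ≈ 0.9948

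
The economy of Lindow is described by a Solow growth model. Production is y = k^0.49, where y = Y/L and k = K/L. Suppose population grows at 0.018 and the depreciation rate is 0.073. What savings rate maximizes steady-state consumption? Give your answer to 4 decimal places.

Break-even investment rate: n + δ = 0.018 + 0.073 = 0.091.
At the golden rule MPK = n+δ, and in any Cobb-Douglas steady state s = (n+δ)·k/y = MPK·k/y = capital's share 0.49.

s_gold = 0.4900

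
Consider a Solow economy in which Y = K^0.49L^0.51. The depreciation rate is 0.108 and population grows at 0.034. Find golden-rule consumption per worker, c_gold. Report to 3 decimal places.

n + δ = 0.034 + 0.108 = 0.142.
Golden rule sets MPK = n+δ: 0.49·k^(0.49−1) = 0.142, so k_gold = (0.49/0.142)^(1/0.51) ≈ 11.3428.
y_gold = 11.3428^0.49 ≈ 3.2871.
c_gold = y_gold − (n+δ)·k_gold = 3.2871 − 0.142·11.3428 ≈ 1.6764.

c_gold ≈ 1.676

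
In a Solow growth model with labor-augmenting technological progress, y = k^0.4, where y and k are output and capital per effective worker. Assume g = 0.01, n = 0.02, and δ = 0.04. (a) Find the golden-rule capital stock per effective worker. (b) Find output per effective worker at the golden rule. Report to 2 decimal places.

Break-even investment rate: n + g + δ = 0.02 + 0.01 + 0.04 = 0.07.
Setting f'(k) = n+g+δ gives 0.4·k^(0.4−1) = 0.07, hence k_gold = (0.4/0.07)^(1/0.6) ≈ 18.2643.
y_gold = 18.2643^0.4 ≈ 3.1963.

(a) k_gold ≈ 18.26; (b) y_gold ≈ 3.20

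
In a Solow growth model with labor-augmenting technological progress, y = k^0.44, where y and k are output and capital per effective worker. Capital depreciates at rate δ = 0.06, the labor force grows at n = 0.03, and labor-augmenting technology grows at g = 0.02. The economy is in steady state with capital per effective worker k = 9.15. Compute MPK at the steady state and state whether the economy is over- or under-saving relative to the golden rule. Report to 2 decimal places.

under-saving; MPK ≈ 0.13

n + g + δ = 0.03 + 0.02 + 0.06 = 0.11.
MPK = 0.44·k^(0.44−1) = 0.44·9.15^(-0.56) ≈ 0.1274.
MPK > 0.11, so the economy is dynamically efficient (under-saving).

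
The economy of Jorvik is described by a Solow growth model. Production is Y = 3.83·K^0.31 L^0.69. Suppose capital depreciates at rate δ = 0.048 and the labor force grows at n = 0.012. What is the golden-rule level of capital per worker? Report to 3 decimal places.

n + δ = 0.012 + 0.048 = 0.06.
Golden rule sets MPK = n+δ: 0.31·3.83·k^(0.31−1) = 0.06, so k_gold = (0.31·3.83/0.06)^(1/0.69) ≈ 75.6578.

k_gold ≈ 75.658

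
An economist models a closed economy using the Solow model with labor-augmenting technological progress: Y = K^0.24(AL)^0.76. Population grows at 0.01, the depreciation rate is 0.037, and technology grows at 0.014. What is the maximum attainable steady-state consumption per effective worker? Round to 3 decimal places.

Capital per effective worker breaks even when investment replaces (n + g + δ)·k; here n + g + δ = 0.061.
Golden rule sets MPK = n+g+δ: 0.24·k^(0.24−1) = 0.061, so k_gold = (0.24/0.061)^(1/0.76) ≈ 6.0637.
y_gold = 6.0637^0.24 ≈ 1.5412.
c_gold = y_gold − (n+g+δ)·k_gold = 1.5412 − 0.061·6.0637 ≈ 1.1713.

c_gold ≈ 1.171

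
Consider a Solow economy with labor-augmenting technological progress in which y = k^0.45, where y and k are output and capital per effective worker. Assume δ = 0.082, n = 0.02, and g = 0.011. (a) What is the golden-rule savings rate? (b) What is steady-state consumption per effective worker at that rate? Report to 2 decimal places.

Capital per effective worker breaks even when investment replaces (n + g + δ)·k; here n + g + δ = 0.113.
For Cobb-Douglas, s_gold equals capital's share: s_gold = 0.45.
At the golden rule the marginal product of capital equals n+g+δ: 0.45·k^(0.45−1) = 0.113. Solving, k_gold = (0.45/0.113)^(1/0.55) ≈ 12.3354.
y_gold = 12.3354^0.45 ≈ 3.0976; c_gold = (1−0.45)·y_gold ≈ 1.7037.

(a) s_gold = 0.45; (b) c_gold ≈ 1.70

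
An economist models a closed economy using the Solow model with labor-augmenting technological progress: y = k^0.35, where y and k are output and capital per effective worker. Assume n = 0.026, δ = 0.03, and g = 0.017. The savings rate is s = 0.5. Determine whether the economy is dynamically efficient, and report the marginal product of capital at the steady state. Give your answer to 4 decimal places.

dynamically inefficient; MPK ≈ 0.0511

n + g + δ = 0.026 + 0.017 + 0.03 = 0.073.
Steady-state k*: s·k^0.35 = 0.073·k gives k* = (0.5/0.073)^(1/0.65) ≈ 19.3024.
MPK = 0.35·19.3024^(-0.65) ≈ 0.0511.
MPK < n+g+δ = 0.073, so the economy is dynamically inefficient (over-saving).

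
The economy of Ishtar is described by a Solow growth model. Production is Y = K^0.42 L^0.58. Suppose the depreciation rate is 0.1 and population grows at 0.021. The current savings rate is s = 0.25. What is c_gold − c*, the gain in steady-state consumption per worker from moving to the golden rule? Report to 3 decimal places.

Capital per worker breaks even when investment replaces (n + δ)·k; here n + δ = 0.121.
Current steady state (s = 0.25): k* = (0.25/0.121)^(1/0.58) ≈ 3.4944, y* = 3.4944^0.42 ≈ 1.6913, c* = (1−0.25)·1.6913 ≈ 1.2685.
At the golden rule the marginal product of capital equals n+δ: 0.42·k^(0.42−1) = 0.121. Solving, k_gold = (0.42/0.121)^(1/0.58) ≈ 8.5474.
y_gold = 8.5474^0.42 ≈ 2.4625, c_gold = y_gold − 0.121·k_gold ≈ 1.4282.
Gain: Δc = 1.4282 − 1.2685 ≈ 0.1598.

Δc ≈ 0.160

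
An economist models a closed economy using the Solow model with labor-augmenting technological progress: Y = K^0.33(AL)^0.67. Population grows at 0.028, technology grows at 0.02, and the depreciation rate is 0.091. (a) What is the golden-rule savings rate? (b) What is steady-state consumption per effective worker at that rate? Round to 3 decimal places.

(a) s_gold = 0.330; (b) c_gold ≈ 1.026

Capital per effective worker breaks even when investment replaces (n + g + δ)·k; here n + g + δ = 0.139.
For Cobb-Douglas, s_gold equals capital's share: s_gold = 0.33.
Setting f'(k) = n+g+δ gives 0.33·k^(0.33−1) = 0.139, hence k_gold = (0.33/0.139)^(1/0.67) ≈ 3.6345.
y_gold = 3.6345^0.33 ≈ 1.5309; c_gold = (1−0.33)·y_gold ≈ 1.0257.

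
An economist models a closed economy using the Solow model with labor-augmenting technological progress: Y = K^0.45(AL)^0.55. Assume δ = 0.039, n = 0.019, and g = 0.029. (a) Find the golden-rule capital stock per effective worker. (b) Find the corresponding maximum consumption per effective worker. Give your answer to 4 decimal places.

Capital per effective worker breaks even when investment replaces (n + g + δ)·k; here n + g + δ = 0.087.
At the golden rule the marginal product of capital equals n+g+δ: 0.45·k^(0.45−1) = 0.087. Solving, k_gold = (0.45/0.087)^(1/0.55) ≈ 19.8438.
y_gold = 19.8438^0.45 ≈ 3.8365; c_gold = y_gold − 0.087·k_gold ≈ 2.1101.

(a) k_gold ≈ 19.8438; (b) c_gold ≈ 2.1101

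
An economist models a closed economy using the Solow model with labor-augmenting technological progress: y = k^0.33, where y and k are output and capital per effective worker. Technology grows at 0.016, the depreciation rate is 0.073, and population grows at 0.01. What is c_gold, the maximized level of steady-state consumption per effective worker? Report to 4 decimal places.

c_gold ≈ 1.2123

n + g + δ = 0.01 + 0.016 + 0.073 = 0.099.
At the golden rule the marginal product of capital equals n+g+δ: 0.33·k^(0.33−1) = 0.099. Solving, k_gold = (0.33/0.099)^(1/0.67) ≈ 6.0314.
y_gold = 6.0314^0.33 ≈ 1.8094.
c_gold = y_gold − (n+g+δ)·k_gold = 1.8094 − 0.099·6.0314 ≈ 1.2123.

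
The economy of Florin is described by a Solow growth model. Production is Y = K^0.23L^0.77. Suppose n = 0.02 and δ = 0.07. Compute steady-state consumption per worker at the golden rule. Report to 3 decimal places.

n + δ = 0.02 + 0.07 = 0.09.
At the golden rule the marginal product of capital equals n+δ: 0.23·k^(0.23−1) = 0.09. Solving, k_gold = (0.23/0.09)^(1/0.77) ≈ 3.3822.
y_gold = 3.3822^0.23 ≈ 1.3235.
c_gold = y_gold − (n+δ)·k_gold = 1.3235 − 0.09·3.3822 ≈ 1.0191.

c_gold ≈ 1.019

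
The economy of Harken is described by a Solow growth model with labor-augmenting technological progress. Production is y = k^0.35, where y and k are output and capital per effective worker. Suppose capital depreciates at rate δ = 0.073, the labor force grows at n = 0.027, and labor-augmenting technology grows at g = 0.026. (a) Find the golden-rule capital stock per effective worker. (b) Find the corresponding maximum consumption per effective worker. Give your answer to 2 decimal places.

Capital per effective worker breaks even when investment replaces (n + g + δ)·k; here n + g + δ = 0.126.
Maximizing c = f(k) − (n+g+δ)·k gives f'(k) = n+g+δ, i.e. 0.35·k^(0.35−1) = 0.126, so k_gold = (0.35/0.126)^(1/0.65) ≈ 4.8152.
y_gold = 4.8152^0.35 ≈ 1.7335; c_gold = y_gold − 0.126·k_gold ≈ 1.1267.

(a) k_gold ≈ 4.82; (b) c_gold ≈ 1.13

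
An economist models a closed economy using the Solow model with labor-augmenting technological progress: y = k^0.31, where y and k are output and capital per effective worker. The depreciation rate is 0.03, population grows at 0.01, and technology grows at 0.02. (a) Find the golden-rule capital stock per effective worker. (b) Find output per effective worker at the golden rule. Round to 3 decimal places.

(a) k_gold ≈ 10.805; (b) y_gold ≈ 2.091

Capital per effective worker breaks even when investment replaces (n + g + δ)·k; here n + g + δ = 0.06.
Setting f'(k) = n+g+δ gives 0.31·k^(0.31−1) = 0.06, hence k_gold = (0.31/0.06)^(1/0.69) ≈ 10.8053.
y_gold = 10.8053^0.31 ≈ 2.0914.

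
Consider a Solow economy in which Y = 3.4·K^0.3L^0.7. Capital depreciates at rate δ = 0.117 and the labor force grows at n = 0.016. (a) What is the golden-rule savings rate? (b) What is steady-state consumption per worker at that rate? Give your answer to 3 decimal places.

Break-even investment rate: n + δ = 0.016 + 0.117 = 0.133.
For Cobb-Douglas, s_gold equals capital's share: s_gold = 0.3.
At the golden rule the marginal product of capital equals n+δ: 0.3·3.4·k^(0.3−1) = 0.133. Solving, k_gold = (0.3·3.4/0.133)^(1/0.7) ≈ 18.3623.
y_gold = 3.4·18.3623^0.3 ≈ 8.1406; c_gold = (1−0.3)·y_gold ≈ 5.6984.

(a) s_gold = 0.300; (b) c_gold ≈ 5.698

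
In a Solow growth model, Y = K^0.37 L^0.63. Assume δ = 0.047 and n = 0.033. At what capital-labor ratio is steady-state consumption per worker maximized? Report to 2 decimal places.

k_gold ≈ 11.37

Break-even investment rate: n + δ = 0.033 + 0.047 = 0.08.
Golden rule sets MPK = n+δ: 0.37·k^(0.37−1) = 0.08, so k_gold = (0.37/0.08)^(1/0.63) ≈ 11.3693.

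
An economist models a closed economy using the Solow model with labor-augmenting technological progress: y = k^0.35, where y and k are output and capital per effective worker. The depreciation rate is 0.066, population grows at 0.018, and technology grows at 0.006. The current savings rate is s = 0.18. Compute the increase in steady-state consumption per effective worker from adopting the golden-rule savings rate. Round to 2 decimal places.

Δc ≈ 0.16

Break-even investment rate: n + g + δ = 0.018 + 0.006 + 0.066 = 0.09.
Current steady state (s = 0.18): k* = (0.18/0.09)^(1/0.65) ≈ 2.9048, y* = 2.9048^0.35 ≈ 1.4524, c* = (1−0.18)·1.4524 ≈ 1.1910.
At the golden rule the marginal product of capital equals n+g+δ: 0.35·k^(0.35−1) = 0.09. Solving, k_gold = (0.35/0.09)^(1/0.65) ≈ 8.0802.
y_gold = 8.0802^0.35 ≈ 2.0778, c_gold = y_gold − 0.09·k_gold ≈ 1.3506.
Gain: Δc = 1.3506 − 1.1910 ≈ 0.1596.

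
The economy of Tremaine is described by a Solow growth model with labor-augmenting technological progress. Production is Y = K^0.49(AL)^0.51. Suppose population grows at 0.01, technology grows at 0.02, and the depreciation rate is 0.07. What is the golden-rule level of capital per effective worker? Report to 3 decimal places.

k_gold ≈ 22.559

The effective depreciation rate is n + g + δ = 0.01 + 0.02 + 0.07 = 0.1.
Golden rule sets MPK = n+g+δ: 0.49·k^(0.49−1) = 0.1, so k_gold = (0.49/0.1)^(1/0.51) ≈ 22.5593.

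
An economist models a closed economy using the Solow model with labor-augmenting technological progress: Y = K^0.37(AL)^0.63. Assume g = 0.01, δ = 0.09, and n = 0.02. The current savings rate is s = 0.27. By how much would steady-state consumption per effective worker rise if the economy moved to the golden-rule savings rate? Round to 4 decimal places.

Δc ≈ 0.0452

n + g + δ = 0.02 + 0.01 + 0.09 = 0.12.
Current steady state (s = 0.27): k* = (0.27/0.12)^(1/0.63) ≈ 3.6226, y* = 3.6226^0.37 ≈ 1.6100, c* = (1−0.27)·1.6100 ≈ 1.1753.
Maximizing c = f(k) − (n+g+δ)·k gives f'(k) = n+g+δ, i.e. 0.37·k^(0.37−1) = 0.12, so k_gold = (0.37/0.12)^(1/0.63) ≈ 5.9734.
y_gold = 5.9734^0.37 ≈ 1.9373, c_gold = y_gold − 0.12·k_gold ≈ 1.2205.
Gain: Δc = 1.2205 − 1.1753 ≈ 0.0452.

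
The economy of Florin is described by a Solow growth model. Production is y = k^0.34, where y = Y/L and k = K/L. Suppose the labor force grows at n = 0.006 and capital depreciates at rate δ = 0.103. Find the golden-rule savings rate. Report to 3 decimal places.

Capital per worker breaks even when investment replaces (n + δ)·k; here n + δ = 0.109.
At the golden rule MPK = n+δ, and in any Cobb-Douglas steady state s = (n+δ)·k/y = MPK·k/y = capital's share 0.34.

s_gold = 0.340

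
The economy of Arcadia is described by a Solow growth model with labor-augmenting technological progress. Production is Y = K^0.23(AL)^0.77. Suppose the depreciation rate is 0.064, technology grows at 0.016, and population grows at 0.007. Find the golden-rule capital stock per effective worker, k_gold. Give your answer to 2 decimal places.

k_gold ≈ 3.53

The effective depreciation rate is n + g + δ = 0.007 + 0.016 + 0.064 = 0.087.
At the golden rule the marginal product of capital equals n+g+δ: 0.23·k^(0.23−1) = 0.087. Solving, k_gold = (0.23/0.087)^(1/0.77) ≈ 3.5345.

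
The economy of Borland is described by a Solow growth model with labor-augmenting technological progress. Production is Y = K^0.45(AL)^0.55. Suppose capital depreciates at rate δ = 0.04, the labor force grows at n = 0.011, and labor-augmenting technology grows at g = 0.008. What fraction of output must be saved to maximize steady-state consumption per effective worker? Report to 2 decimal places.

s_gold = 0.45

The effective depreciation rate is n + g + δ = 0.011 + 0.008 + 0.04 = 0.059.
At the golden rule MPK = n+g+δ, and in any Cobb-Douglas steady state s = (n+g+δ)·k/y = MPK·k/y = capital's share 0.45.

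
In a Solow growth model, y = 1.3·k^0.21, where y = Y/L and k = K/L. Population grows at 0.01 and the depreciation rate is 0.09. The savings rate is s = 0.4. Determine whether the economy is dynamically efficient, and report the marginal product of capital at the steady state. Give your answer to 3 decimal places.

dynamically inefficient; MPK ≈ 0.053

n + δ = 0.01 + 0.09 = 0.1.
Steady-state k*: s·A·k^0.21 = 0.1·k gives k* = (0.4·1.3/0.1)^(1/0.79) ≈ 8.0600.
MPK = 0.21·1.3·8.0600^(-0.79) ≈ 0.0525.
MPK < n+δ = 0.1, so the economy is dynamically inefficient (over-saving).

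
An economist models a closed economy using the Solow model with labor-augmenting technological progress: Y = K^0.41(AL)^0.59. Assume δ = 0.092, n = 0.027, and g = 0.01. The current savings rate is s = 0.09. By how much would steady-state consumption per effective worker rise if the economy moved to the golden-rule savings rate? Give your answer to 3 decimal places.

Δc ≈ 0.609

n + g + δ = 0.027 + 0.01 + 0.092 = 0.129.
Current steady state (s = 0.09): k* = (0.09/0.129)^(1/0.59) ≈ 0.5433, y* = 0.5433^0.41 ≈ 0.7787, c* = (1−0.09)·0.7787 ≈ 0.7086.
At the golden rule the marginal product of capital equals n+g+δ: 0.41·k^(0.41−1) = 0.129. Solving, k_gold = (0.41/0.129)^(1/0.59) ≈ 7.0987.
y_gold = 7.0987^0.41 ≈ 2.2335, c_gold = y_gold − 0.129·k_gold ≈ 1.3178.
Gain: Δc = 1.3178 − 0.7086 ≈ 0.6092.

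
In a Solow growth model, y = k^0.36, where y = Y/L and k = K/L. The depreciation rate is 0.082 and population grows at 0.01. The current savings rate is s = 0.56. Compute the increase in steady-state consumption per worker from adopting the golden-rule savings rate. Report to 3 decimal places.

Break-even investment rate: n + δ = 0.01 + 0.082 = 0.092.
Current steady state (s = 0.56): k* = (0.56/0.092)^(1/0.64) ≈ 16.8122, y* = 16.8122^0.36 ≈ 2.7620, c* = (1−0.56)·2.7620 ≈ 1.2153.
Maximizing c = f(k) − (n+δ)·k gives f'(k) = n+δ, i.e. 0.36·k^(0.36−1) = 0.092, so k_gold = (0.36/0.092)^(1/0.64) ≈ 8.4295.
y_gold = 8.4295^0.36 ≈ 2.1542, c_gold = y_gold − 0.092·k_gold ≈ 1.3787.
Gain: Δc = 1.3787 − 1.2153 ≈ 0.1634.

Δc ≈ 0.163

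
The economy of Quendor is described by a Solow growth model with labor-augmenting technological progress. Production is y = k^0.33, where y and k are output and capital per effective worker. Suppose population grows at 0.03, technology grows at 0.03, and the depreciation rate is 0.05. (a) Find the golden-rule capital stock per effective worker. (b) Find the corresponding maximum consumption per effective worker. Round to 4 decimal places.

Capital per effective worker breaks even when investment replaces (n + g + δ)·k; here n + g + δ = 0.11.
At the golden rule the marginal product of capital equals n+g+δ: 0.33·k^(0.33−1) = 0.11. Solving, k_gold = (0.33/0.11)^(1/0.67) ≈ 5.1537.
y_gold = 5.1537^0.33 ≈ 1.7179; c_gold = y_gold − 0.11·k_gold ≈ 1.1510.

(a) k_gold ≈ 5.1537; (b) c_gold ≈ 1.1510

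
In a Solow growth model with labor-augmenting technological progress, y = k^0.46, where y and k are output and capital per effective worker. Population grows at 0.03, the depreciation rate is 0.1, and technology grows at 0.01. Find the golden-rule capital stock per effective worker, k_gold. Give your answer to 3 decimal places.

n + g + δ = 0.03 + 0.01 + 0.1 = 0.14.
Maximizing c = f(k) − (n+g+δ)·k gives f'(k) = n+g+δ, i.e. 0.46·k^(0.46−1) = 0.14, so k_gold = (0.46/0.14)^(1/0.54) ≈ 9.0515.

k_gold ≈ 9.052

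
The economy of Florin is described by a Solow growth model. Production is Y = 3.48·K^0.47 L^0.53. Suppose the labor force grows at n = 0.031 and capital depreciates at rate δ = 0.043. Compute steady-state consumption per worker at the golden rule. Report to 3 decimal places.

c_gold ≈ 28.714

Capital per worker breaks even when investment replaces (n + δ)·k; here n + δ = 0.074.
Setting f'(k) = n+δ gives 0.47·3.48·k^(0.47−1) = 0.074, hence k_gold = (0.47·3.48/0.074)^(1/0.53) ≈ 344.1037.
y_gold = 3.48·344.1037^0.47 ≈ 54.1780.
c_gold = y_gold − (n+δ)·k_gold = 54.1780 − 0.074·344.1037 ≈ 28.7144.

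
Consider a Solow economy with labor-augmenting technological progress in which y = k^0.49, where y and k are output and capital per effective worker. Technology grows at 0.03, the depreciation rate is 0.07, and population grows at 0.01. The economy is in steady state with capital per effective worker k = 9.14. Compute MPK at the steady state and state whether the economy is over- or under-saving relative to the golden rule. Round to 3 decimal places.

under-saving; MPK ≈ 0.159

n + g + δ = 0.01 + 0.03 + 0.07 = 0.11.
MPK = 0.49·k^(0.49−1) = 0.49·9.14^(-0.51) ≈ 0.1585.
MPK > 0.11, so the economy is dynamically efficient (under-saving).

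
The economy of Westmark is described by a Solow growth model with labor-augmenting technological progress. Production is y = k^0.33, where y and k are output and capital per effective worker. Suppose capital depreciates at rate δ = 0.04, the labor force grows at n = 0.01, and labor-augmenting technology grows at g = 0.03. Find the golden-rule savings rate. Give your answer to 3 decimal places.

Break-even investment rate: n + g + δ = 0.01 + 0.03 + 0.04 = 0.08.
At the golden rule MPK = n+g+δ, and in any Cobb-Douglas steady state s = (n+g+δ)·k/y = MPK·k/y = capital's share 0.33.

s_gold = 0.330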